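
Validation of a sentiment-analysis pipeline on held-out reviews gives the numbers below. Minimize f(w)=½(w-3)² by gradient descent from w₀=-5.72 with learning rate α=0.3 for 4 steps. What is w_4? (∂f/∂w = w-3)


step 1: grad = -5.72-3 = -8.72; w = -5.72 - 0.3·(-8.72) = -3.104
step 2: grad = -3.104-3 = -6.104; w = -3.104 - 0.3·(-6.104) = -1.2728
step 3: grad = -1.2728-3 = -4.2728; w = -1.2728 - 0.3·(-4.2728) = 0.00904
step 4: grad = 0.00904-3 = -2.99096; w = 0.00904 - 0.3·(-2.99096) = 0.906328

0.906328


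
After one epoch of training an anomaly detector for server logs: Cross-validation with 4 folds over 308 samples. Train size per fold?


Fold size = 308/4 = 77
Training per fold = 308 - 77 = 231

231


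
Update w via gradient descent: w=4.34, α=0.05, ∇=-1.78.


w_new = w - α·∇
= 4.34 - 0.05·-1.78
= 4.34 + 0.089
= 4.429

4.429


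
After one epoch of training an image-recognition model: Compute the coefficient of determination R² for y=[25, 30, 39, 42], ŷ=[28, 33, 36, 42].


ȳ = 34
SS_res = Σ(y-ŷ)² = 27
SS_tot = Σ(y-ȳ)² = 186
R² = 1 - SS_res/SS_tot = 1 - 0.1452 = 0.8548

0.8548


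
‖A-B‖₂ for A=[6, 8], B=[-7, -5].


d = √((6+ 7)² + (8+ 5)²)
  = √(169 + 169)
  = √338 = 18.3848

18.3848


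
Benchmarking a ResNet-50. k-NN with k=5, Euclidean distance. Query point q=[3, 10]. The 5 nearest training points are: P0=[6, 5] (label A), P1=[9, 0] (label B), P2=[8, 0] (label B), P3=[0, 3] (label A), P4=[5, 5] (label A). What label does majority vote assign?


d(q,P0) = 5.831  (label A)
d(q,P1) = 11.6619  (label B)
d(q,P2) = 11.1803  (label B)
d(q,P3) = 7.6158  (label A)
d(q,P4) = 5.3852  (label A)
Votes: A=3, B=2
Majority → A

A


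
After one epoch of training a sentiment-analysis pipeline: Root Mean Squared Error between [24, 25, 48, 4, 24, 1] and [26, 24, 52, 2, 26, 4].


MSE = 38/6 = 6.3333
RMSE = √(38/6) = 2.5166

2.5166


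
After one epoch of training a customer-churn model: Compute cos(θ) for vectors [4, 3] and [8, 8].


A·B = 4·8 + 3·8 = 56
‖A‖ = √25 = 5, ‖B‖ = √128 = 11.3137
cos = 56/(√25·√128) = 56/√3200 = 0.9899

0.9899


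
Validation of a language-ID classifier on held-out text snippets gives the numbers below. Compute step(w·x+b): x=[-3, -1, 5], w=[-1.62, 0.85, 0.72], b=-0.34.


z = (-3)·(-1.62) + (-1)·(0.85) + (5)·(0.72) - 0.34
  = 7.27
step(z) = 1 (z≥0)

1


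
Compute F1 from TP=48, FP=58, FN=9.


Precision = 48/106 = 0.4528
Recall = 48/57 = 0.8421
F1 = 2·P·R/(P+R) = 2·TP/(2·TP+FP+FN) = 96/(96+58+9) = 96/163 = 0.589

0.589


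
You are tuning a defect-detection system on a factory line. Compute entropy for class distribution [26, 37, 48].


Probabilities: [26/111, 37/111, 48/111] ≈ [0.2342, 0.3333, 0.4324]
H = -((26/111)·log₂(26/111) + (37/111)·log₂(37/111) + (48/111)·log₂(48/111))
  = 1.5418 bits

1.5418 bits


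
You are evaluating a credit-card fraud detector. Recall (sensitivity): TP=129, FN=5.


Recall = TP/(TP+FN)
= 129/(129+5)
= 129/134 = 96.27%

96.27%


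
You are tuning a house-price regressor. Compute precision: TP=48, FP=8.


Precision = TP/(TP+FP)
= 48/(48+8)
= 48/56 = 85.71%

85.71%


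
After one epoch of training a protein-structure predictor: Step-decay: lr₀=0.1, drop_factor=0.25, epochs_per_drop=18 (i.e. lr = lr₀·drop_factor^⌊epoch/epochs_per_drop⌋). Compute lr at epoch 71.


n_drops = ⌊71/18⌋ = 3
lr = 0.1·0.25^3 = 0.1·0.015625 = 0.0015625

0.0015625


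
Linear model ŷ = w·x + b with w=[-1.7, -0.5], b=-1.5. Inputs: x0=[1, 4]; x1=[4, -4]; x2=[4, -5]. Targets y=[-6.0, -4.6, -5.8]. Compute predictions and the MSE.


ŷ0 = (-1.7)·(1) + (-0.5)·(4) - 1.5 = -5.2
ŷ1 = (-1.7)·(4) + (-0.5)·(-4) - 1.5 = -6.3
ŷ2 = (-1.7)·(4) + (-0.5)·(-5) - 1.5 = -5.8
errors² = [0.64, 2.89, 0.0]
MSE = 3.5300/3 = 1.1767

1.1767


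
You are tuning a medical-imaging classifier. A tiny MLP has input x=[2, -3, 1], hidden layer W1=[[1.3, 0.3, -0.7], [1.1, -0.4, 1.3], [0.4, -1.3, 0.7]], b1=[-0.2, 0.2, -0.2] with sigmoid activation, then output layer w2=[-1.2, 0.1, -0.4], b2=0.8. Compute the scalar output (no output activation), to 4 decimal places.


z1[0] = (1.3)·(2) + (0.3)·(-3) + (-0.7)·(1) - 0.2 = 0.8
z1[1] = (1.1)·(2) + (-0.4)·(-3) + (1.3)·(1) + 0.2 = 4.9
z1[2] = (0.4)·(2) + (-1.3)·(-3) + (0.7)·(1) - 0.2 = 5.2
h = sigmoid(z1) = [0.69, 0.9926, 0.9945]
output = (-1.2)·(0.69) + (0.1)·(0.9926) + (-0.4)·(0.9945) + 0.8 = -0.3265

-0.3265


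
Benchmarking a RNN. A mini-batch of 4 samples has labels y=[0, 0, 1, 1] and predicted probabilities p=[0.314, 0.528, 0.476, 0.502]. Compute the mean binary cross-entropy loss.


L[0] = -ln(1-0.314) = -ln(0.686) = 0.3769
L[1] = -ln(1-0.528) = -ln(0.472) = 0.7508
L[2] = -ln(0.476) = 0.7423
L[3] = -ln(0.502) = 0.6892
mean = (0.3769 + 0.7508 + 0.7423 + 0.6892)/4 = 0.6398

0.6398


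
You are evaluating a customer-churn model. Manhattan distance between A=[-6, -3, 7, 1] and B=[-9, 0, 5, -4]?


d = |-6+ 9| + |-3-0| + |7-5| + |1+ 4|
  = 3 + 3 + 2 + 5
  = 13

13


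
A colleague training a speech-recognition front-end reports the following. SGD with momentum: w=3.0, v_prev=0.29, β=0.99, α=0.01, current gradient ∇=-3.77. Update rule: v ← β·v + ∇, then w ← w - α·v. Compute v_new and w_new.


v_new = 0.99·0.29 - 3.77 = 0.2871 - 3.77 = -3.4829
w_new = 3.0 - 0.01·-3.4829 = 3.0 + 0.034829 = 3.034829

v_new=-3.4829, w_new=3.034829


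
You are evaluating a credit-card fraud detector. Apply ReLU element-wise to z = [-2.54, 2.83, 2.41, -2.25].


ReLU(-2.54) = max(0, -2.54) = 0.0
ReLU(2.83) = max(0, 2.83) = 2.83
ReLU(2.41) = max(0, 2.41) = 2.41
ReLU(-2.25) = max(0, -2.25) = 0.0
result = [0.0, 2.83, 2.41, 0.0]

[0.0, 2.83, 2.41, 0.0]


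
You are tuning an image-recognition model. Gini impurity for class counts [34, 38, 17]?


Probabilities: [34/89, 38/89, 17/89] ≈ [0.382, 0.427, 0.191]
Σpᵢ² = (1156 + 1444 + 289)/89² = 2889/7921
Gini = 1 - Σpᵢ² = 1 - 2889/7921 = 0.6353

0.6353


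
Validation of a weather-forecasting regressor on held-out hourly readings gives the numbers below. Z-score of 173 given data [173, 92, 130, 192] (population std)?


μ = 146.75, σ = 38.7774
z = (173 - 146.75)/38.7774 = 0.6769

0.6769


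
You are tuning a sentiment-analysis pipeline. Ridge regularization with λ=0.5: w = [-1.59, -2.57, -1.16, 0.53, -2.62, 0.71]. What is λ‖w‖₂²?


‖w‖₂² = (-1.59)² + (-2.57)² + (-1.16)² + (0.53)² + (-2.62)² + (0.71)²
     = 2.5281 + 6.6049 + 1.3456 + 0.2809 + 6.8644 + 0.5041
     = 18.128
λ·‖w‖₂² = 0.5·18.128 = 9.064

9.064


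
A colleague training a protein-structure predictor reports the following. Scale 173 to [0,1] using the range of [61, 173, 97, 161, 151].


min=61, max=173
(173-61)/(173-61) = 112/112 = 1.0

1.0


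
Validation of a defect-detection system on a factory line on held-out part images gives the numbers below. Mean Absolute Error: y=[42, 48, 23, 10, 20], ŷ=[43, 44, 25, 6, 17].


Absolute errors: |42-43|=1, |48-44|=4, |23-25|=2, |10-6|=4, |20-17|=3
Sum = 14
MAE = 14/5 = 14/5

14/5


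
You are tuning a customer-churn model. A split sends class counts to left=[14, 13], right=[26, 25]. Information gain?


Parent = [40, 38], H_parent = 0.9995
H_left = 0.999 (n=27), H_right = 0.9997 (n=51)
H_children = (27/78)·0.999 + (51/78)·0.9997 = 0.9995
IG = 0.9995 - 0.9995 = 0.0

0.0


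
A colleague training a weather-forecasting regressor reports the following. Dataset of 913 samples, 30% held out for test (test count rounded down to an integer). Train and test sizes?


Test = ⌊913·30/100⌋ = 273
Train = 913 - 273 = 640

Train: 640, Test: 273


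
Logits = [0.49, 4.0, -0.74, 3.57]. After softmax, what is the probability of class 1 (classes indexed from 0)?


Exponentials: e^0.49=1.6323, e^4.0=54.5982, e^-0.74=0.4771, e^3.57=35.5166
Sum = 92.2242
Softmax = [0.0177, 0.592, 0.0052, 0.3851]
p[1] = 54.5982/92.2242 = 0.592

0.592


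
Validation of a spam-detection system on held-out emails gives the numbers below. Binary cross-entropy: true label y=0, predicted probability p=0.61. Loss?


BCE = -[y·ln(p) + (1-y)·ln(1-p)]
= -0 - 1·ln(1-0.61)
= -ln(0.39) = 0.9416

0.9416


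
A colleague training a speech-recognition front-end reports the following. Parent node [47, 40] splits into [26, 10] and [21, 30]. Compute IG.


Parent = [47, 40], H_parent = 0.9953
H_left = 0.8524 (n=36), H_right = 0.9774 (n=51)
H_children = (36/87)·0.8524 + (51/87)·0.9774 = 0.9257
IG = 0.9953 - 0.9257 = 0.0696

0.0696


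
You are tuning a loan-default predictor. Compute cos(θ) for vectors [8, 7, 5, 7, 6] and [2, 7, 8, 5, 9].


A·B = 8·2 + 7·7 + 5·8 + 7·5 + 6·9 = 194
‖A‖ = √223 = 14.9332, ‖B‖ = √223 = 14.9332
cos = 194/(√223·√223) = 194/√49729 = 0.87

0.87


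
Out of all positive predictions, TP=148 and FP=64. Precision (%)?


Precision = TP/(TP+FP)
= 148/(148+64)
= 148/212 = 69.81%

69.81%


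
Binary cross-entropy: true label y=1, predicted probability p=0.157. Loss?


BCE = -[y·ln(p) + (1-y)·ln(1-p)]
= -1·ln(0.157) - 0
= -ln(0.157) = 1.8515

1.8515


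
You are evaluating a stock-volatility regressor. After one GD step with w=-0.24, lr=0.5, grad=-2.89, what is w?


w_new = w - α·∇
= -0.24 - 0.5·-2.89
= -0.24 + 1.445
= 1.205

1.205


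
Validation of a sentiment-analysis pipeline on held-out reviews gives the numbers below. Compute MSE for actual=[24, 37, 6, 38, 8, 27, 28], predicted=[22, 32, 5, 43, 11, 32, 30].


Squared errors: (24-22)²=4, (37-32)²=25, (6-5)²=1, (38-43)²=25, (8-11)²=9, (27-32)²=25, (28-30)²=4
Sum = 93
MSE = 93/7 = 93/7

93/7


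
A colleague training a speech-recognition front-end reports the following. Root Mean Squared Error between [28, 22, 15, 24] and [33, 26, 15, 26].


MSE = 45/4 = 11.25
RMSE = √(45/4) = 3.3541

3.3541


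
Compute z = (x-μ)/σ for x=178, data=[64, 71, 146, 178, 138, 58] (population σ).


μ = 109.1667, σ = 46.6205
z = (178 - 109.1667)/46.6205 = 1.4765

1.4765


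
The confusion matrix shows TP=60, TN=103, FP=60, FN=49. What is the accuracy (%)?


Accuracy = (TP+TN)/(TP+TN+FP+FN)
= (60+103)/(272)
= 163/272 = 59.93%

59.93%


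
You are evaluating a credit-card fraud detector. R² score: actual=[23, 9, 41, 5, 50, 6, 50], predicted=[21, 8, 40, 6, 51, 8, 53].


ȳ = 26.2857
SS_res = Σ(y-ŷ)² = 21
SS_tot = Σ(y-ȳ)² = 2515.43
R² = 1 - SS_res/SS_tot = 1 - 0.0083 = 0.9917

0.9917


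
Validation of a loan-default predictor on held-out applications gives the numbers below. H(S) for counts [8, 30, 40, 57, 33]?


Probabilities: [8/168, 30/168, 40/168, 57/168, 33/168] ≈ [0.0476, 0.1786, 0.2381, 0.3393, 0.1964]
H = -((8/168)·log₂(8/168) + (30/168)·log₂(30/168) + (40/168)·log₂(40/168) + (57/168)·log₂(57/168) + (33/168)·log₂(33/168))
  = 2.1362 bits

2.1362 bits


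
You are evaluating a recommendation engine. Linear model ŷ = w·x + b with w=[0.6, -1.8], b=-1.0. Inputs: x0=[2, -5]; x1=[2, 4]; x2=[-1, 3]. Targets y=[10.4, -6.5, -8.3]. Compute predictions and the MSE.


ŷ0 = (0.6)·(2) + (-1.8)·(-5) - 1.0 = 9.2
ŷ1 = (0.6)·(2) + (-1.8)·(4) - 1.0 = -7.0
ŷ2 = (0.6)·(-1) + (-1.8)·(3) - 1.0 = -7.0
errors² = [1.44, 0.25, 1.69]
MSE = 3.3800/3 = 1.1267

1.1267


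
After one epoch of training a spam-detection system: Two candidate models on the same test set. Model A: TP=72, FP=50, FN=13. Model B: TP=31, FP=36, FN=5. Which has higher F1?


Model A: P=72/122=0.5902, R=72/85=0.8471, F1=2PR/(P+R)=2TP/(2TP+FP+FN)=144/207=0.6957
Model B: P=31/67=0.4627, R=31/36=0.8611, F1=2PR/(P+R)=2TP/(2TP+FP+FN)=62/103=0.6019
0.6957 > 0.6019 → Model A

Model A


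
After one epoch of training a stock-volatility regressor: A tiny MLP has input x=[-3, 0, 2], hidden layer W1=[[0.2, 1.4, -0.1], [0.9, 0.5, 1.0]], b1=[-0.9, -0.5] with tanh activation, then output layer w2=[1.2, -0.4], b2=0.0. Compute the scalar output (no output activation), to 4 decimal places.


z1[0] = (0.2)·(-3) + (1.4)·(0) + (-0.1)·(2) - 0.9 = -1.7
z1[1] = (0.9)·(-3) + (0.5)·(0) + (1.0)·(2) - 0.5 = -1.2
h = tanh(z1) = [-0.9354, -0.8337]
output = (1.2)·(-0.9354) + (-0.4)·(-0.8337) + 0.0 = -0.789

-0.789


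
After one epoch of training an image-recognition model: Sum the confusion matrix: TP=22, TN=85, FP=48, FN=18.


Total = TP + TN + FP + FN
= 22 + 85 + 48 + 18
= 173
(Predicted positive: 70, predicted negative: 103)

173


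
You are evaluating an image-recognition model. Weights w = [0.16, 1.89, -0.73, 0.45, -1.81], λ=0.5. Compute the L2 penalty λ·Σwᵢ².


‖w‖₂² = (0.16)² + (1.89)² + (-0.73)² + (0.45)² + (-1.81)²
     = 0.0256 + 3.5721 + 0.5329 + 0.2025 + 3.2761
     = 7.6092
λ·‖w‖₂² = 0.5·7.6092 = 3.8046

3.8046


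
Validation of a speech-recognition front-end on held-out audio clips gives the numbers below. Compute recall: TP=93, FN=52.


Recall = TP/(TP+FN)
= 93/(93+52)
= 93/145 = 64.14%

64.14%


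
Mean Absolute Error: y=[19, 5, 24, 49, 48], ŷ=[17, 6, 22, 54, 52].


Absolute errors: |19-17|=2, |5-6|=1, |24-22|=2, |49-54|=5, |48-52|=4
Sum = 14
MAE = 14/5 = 14/5

14/5


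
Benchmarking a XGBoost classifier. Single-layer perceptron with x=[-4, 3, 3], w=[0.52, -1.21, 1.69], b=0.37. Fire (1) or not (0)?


z = (-4)·(0.52) + (3)·(-1.21) + (3)·(1.69) + 0.37
  = -0.27
step(z) = 0 (z<0)

0


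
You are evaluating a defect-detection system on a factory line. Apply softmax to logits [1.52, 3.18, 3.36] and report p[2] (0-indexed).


Exponentials: e^1.52=4.5722, e^3.18=24.0468, e^3.36=28.7892
Sum = 57.4082
Softmax = [0.0796, 0.4189, 0.5015]
p[2] = 28.7892/57.4082 = 0.5015

0.5015


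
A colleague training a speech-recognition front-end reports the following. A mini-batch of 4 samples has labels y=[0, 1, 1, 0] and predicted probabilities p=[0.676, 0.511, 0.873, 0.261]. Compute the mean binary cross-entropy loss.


L[0] = -ln(1-0.676) = -ln(0.324) = 1.127
L[1] = -ln(0.511) = 0.6714
L[2] = -ln(0.873) = 0.1358
L[3] = -ln(1-0.261) = -ln(0.739) = 0.3025
mean = (1.127 + 0.6714 + 0.1358 + 0.3025)/4 = 0.5592

0.5592


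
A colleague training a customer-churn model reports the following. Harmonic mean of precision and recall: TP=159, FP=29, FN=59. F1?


Precision = 159/188 = 0.8457
Recall = 159/218 = 0.7294
F1 = 2·P·R/(P+R) = 2·TP/(2·TP+FP+FN) = 318/(318+29+59) = 318/406 = 0.7833

0.7833


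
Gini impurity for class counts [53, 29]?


Probabilities: [53/82, 29/82] ≈ [0.6463, 0.3537]
Σpᵢ² = (2809 + 841)/82² = 3650/6724
Gini = 1 - Σpᵢ² = 1 - 3650/6724 = 0.4572

0.4572


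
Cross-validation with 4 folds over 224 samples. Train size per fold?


Fold size = 224/4 = 56
Training per fold = 224 - 56 = 168

168


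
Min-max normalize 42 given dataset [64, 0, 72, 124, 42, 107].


min=0, max=124
(42-0)/(124-0) = 42/124 = 0.3387

0.3387


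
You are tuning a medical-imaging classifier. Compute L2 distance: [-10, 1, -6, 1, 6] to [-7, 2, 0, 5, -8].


d = √((-10+ 7)² + (1-2)² + (-6-0)² + (1-5)² + (6+ 8)²)
  = √(9 + 1 + 36 + 16 + 196)
  = √258 = 16.0624

16.0624


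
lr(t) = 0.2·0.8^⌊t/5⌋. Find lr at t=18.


n_drops = ⌊18/5⌋ = 3
lr = 0.2·0.8^3 = 0.2·0.512 = 0.1024

0.1024


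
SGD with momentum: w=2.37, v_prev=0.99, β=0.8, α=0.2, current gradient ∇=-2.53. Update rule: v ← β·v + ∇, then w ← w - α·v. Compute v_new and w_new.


v_new = 0.8·0.99 - 2.53 = 0.792 - 2.53 = -1.738
w_new = 2.37 - 0.2·-1.738 = 2.37 + 0.3476 = 2.7176

v_new=-1.738, w_new=2.7176


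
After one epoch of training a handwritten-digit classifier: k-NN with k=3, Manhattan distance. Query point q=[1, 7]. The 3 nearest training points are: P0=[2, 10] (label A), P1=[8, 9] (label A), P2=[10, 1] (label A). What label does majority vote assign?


d(q,P0) = 4  (label A)
d(q,P1) = 9  (label A)
d(q,P2) = 15  (label A)
Votes: A=3, B=0
Majority → A

A


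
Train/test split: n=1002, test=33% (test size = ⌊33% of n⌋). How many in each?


Test = ⌊1002·33/100⌋ = 330
Train = 1002 - 330 = 672

Train: 672, Test: 330


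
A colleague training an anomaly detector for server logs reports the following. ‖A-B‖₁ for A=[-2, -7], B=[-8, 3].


d = |-2+ 8| + |-7-3|
  = 6 + 10
  = 16

16


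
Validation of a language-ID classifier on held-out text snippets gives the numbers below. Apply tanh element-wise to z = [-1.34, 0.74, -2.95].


tanh(-1.34) = -0.8717
tanh(0.74) = 0.6291
tanh(-2.95) = -0.9945
result = [-0.8717, 0.6291, -0.9945]

[-0.8717, 0.6291, -0.9945]


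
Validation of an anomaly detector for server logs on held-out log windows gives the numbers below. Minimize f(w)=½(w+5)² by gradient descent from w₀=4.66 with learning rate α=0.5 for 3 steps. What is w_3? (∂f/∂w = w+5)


step 1: grad = 4.66+5 = 9.66; w = 4.66 - 0.5·(9.66) = -0.17
step 2: grad = -0.17+5 = 4.83; w = -0.17 - 0.5·(4.83) = -2.585
step 3: grad = -2.585+5 = 2.415; w = -2.585 - 0.5·(2.415) = -3.7925

-3.7925


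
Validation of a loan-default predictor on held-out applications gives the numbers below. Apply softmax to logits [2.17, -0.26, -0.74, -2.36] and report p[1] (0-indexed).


Exponentials: e^2.17=8.7583, e^-0.26=0.7711, e^-0.74=0.4771, e^-2.36=0.0944
Sum = 10.1009
Softmax = [0.8671, 0.0763, 0.0472, 0.0093]
p[1] = 0.7711/10.1009 = 0.0763

0.0763


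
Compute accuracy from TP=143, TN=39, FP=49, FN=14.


Accuracy = (TP+TN)/(TP+TN+FP+FN)
= (143+39)/(245)
= 182/245 = 74.29%

74.29%


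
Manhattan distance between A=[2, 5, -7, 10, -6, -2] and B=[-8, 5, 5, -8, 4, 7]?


d = |2+ 8| + |5-5| + |-7-5| + |10+ 8| + |-6-4| + |-2-7|
  = 10 + 0 + 12 + 18 + 10 + 9
  = 59

59


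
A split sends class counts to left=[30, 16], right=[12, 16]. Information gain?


Parent = [42, 32], H_parent = 0.9868
H_left = 0.9321 (n=46), H_right = 0.9852 (n=28)
H_children = (46/74)·0.9321 + (28/74)·0.9852 = 0.9522
IG = 0.9868 - 0.9522 = 0.0346

0.0346


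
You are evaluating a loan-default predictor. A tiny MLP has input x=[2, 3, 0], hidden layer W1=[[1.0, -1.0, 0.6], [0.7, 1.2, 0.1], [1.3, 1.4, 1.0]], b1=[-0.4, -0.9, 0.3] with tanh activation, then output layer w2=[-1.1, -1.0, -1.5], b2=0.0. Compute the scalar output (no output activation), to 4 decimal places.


z1[0] = (1.0)·(2) + (-1.0)·(3) + (0.6)·(0) - 0.4 = -1.4
z1[1] = (0.7)·(2) + (1.2)·(3) + (0.1)·(0) - 0.9 = 4.1
z1[2] = (1.3)·(2) + (1.4)·(3) + (1.0)·(0) + 0.3 = 7.1
h = tanh(z1) = [-0.8854, 0.9995, 1.0]
output = (-1.1)·(-0.8854) + (-1.0)·(0.9995) + (-1.5)·(1.0) + 0.0 = -1.5256

-1.5256


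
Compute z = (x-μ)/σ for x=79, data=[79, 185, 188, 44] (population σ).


μ = 124, σ = 63.7221
z = (79 - 124)/63.7221 = -0.7062

-0.7062


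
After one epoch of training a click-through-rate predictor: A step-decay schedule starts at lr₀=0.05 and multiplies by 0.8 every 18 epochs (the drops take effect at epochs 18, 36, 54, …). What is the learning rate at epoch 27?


n_drops = ⌊27/18⌋ = 1
lr = 0.05·0.8^1 = 0.05·0.8 = 0.04

0.04


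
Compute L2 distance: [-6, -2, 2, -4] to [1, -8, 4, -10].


d = √((-6-1)² + (-2+ 8)² + (2-4)² + (-4+ 10)²)
  = √(49 + 36 + 4 + 36)
  = √125 = 11.1803

11.1803


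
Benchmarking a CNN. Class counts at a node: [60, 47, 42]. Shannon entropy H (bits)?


Probabilities: [60/149, 47/149, 42/149] ≈ [0.4027, 0.3154, 0.2819]
H = -((60/149)·log₂(60/149) + (47/149)·log₂(47/149) + (42/149)·log₂(42/149))
  = 1.5685 bits

1.5685 bits


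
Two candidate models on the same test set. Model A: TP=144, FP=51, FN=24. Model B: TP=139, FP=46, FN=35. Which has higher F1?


Model A: P=144/195=0.7385, R=144/168=0.8571, F1=2PR/(P+R)=2TP/(2TP+FP+FN)=288/363=0.7934
Model B: P=139/185=0.7514, R=139/174=0.7989, F1=2PR/(P+R)=2TP/(2TP+FP+FN)=278/359=0.7744
0.7934 > 0.7744 → Model A

Model A


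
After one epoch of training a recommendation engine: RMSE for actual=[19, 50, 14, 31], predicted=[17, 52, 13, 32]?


MSE = 10/4 = 2.5
RMSE = √(10/4) = 1.5811

1.5811


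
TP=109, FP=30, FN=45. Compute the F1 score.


Precision = 109/139 = 0.7842
Recall = 109/154 = 0.7078
F1 = 2·P·R/(P+R) = 2·TP/(2·TP+FP+FN) = 218/(218+30+45) = 218/293 = 0.744

0.744


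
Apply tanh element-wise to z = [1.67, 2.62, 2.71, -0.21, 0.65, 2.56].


tanh(1.67) = 0.9316
tanh(2.62) = 0.9895
tanh(2.71) = 0.9912
tanh(-0.21) = -0.207
tanh(0.65) = 0.5717
tanh(2.56) = 0.9881
result = [0.9316, 0.9895, 0.9912, -0.207, 0.5717, 0.9881]

[0.9316, 0.9895, 0.9912, -0.207, 0.5717, 0.9881]


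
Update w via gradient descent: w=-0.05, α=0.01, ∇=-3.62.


w_new = w - α·∇
= -0.05 - 0.01·-3.62
= -0.05 + 0.0362
= -0.0138

-0.0138


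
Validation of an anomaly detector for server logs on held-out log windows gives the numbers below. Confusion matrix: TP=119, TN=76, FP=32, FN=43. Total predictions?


Total = TP + TN + FP + FN
= 119 + 76 + 32 + 43
= 270
(Predicted positive: 151, predicted negative: 119)

270


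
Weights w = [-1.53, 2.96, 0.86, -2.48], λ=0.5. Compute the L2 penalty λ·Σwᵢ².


‖w‖₂² = (-1.53)² + (2.96)² + (0.86)² + (-2.48)²
     = 2.3409 + 8.7616 + 0.7396 + 6.1504
     = 17.9925
λ·‖w‖₂² = 0.5·17.9925 = 8.99625

8.99625


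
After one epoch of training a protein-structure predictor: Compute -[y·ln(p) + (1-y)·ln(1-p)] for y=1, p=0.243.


BCE = -[y·ln(p) + (1-y)·ln(1-p)]
= -1·ln(0.243) - 0
= -ln(0.243) = 1.4147

1.4147


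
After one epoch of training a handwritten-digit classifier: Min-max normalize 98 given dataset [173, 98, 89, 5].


min=5, max=173
(98-5)/(173-5) = 93/168 = 0.5536

0.5536


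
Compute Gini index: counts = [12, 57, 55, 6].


Probabilities: [12/130, 57/130, 55/130, 6/130] ≈ [0.0923, 0.4385, 0.4231, 0.0462]
Σpᵢ² = (144 + 3249 + 3025 + 36)/130² = 6454/16900
Gini = 1 - Σpᵢ² = 1 - 6454/16900 = 0.6181

0.6181


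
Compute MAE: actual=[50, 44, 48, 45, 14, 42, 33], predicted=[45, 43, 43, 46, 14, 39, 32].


Absolute errors: |50-45|=5, |44-43|=1, |48-43|=5, |45-46|=1, |14-14|=0, |42-39|=3, |33-32|=1
Sum = 16
MAE = 16/7 = 16/7

16/7


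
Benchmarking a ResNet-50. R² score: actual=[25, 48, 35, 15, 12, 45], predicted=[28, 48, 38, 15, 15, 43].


ȳ = 30
SS_res = Σ(y-ŷ)² = 31
SS_tot = Σ(y-ȳ)² = 1148
R² = 1 - SS_res/SS_tot = 1 - 0.027 = 0.973

0.973


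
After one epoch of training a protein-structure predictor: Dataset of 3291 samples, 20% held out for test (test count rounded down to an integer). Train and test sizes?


Test = ⌊3291·20/100⌋ = 658
Train = 3291 - 658 = 2633

Train: 2633, Test: 658


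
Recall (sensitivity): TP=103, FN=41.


Recall = TP/(TP+FN)
= 103/(103+41)
= 103/144 = 71.53%

71.53%


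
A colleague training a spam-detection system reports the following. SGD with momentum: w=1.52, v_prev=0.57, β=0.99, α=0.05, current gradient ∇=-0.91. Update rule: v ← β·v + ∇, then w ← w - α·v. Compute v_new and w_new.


v_new = 0.99·0.57 - 0.91 = 0.5643 - 0.91 = -0.3457
w_new = 1.52 - 0.05·-0.3457 = 1.52 + 0.017285 = 1.537285

v_new=-0.3457, w_new=1.537285


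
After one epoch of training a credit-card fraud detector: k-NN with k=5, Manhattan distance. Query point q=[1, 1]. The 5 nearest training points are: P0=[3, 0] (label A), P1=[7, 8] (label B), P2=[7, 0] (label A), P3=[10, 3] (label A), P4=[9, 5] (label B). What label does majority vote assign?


d(q,P0) = 3  (label A)
d(q,P1) = 13  (label B)
d(q,P2) = 7  (label A)
d(q,P3) = 11  (label A)
d(q,P4) = 12  (label B)
Votes: A=3, B=2
Majority → A

A


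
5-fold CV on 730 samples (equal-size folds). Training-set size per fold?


Fold size = 730/5 = 146
Training per fold = 730 - 146 = 584

584


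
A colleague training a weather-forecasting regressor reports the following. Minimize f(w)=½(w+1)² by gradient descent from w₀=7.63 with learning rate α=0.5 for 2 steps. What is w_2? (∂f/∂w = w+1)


step 1: grad = 7.63+1 = 8.63; w = 7.63 - 0.5·(8.63) = 3.315
step 2: grad = 3.315+1 = 4.315; w = 3.315 - 0.5·(4.315) = 1.1575

1.1575


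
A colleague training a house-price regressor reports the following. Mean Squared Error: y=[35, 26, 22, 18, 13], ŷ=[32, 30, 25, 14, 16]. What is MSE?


Squared errors: (35-32)²=9, (26-30)²=16, (22-25)²=9, (18-14)²=16, (13-16)²=9
Sum = 59
MSE = 59/5 = 59/5

59/5


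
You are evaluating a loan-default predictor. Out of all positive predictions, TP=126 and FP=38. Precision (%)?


Precision = TP/(TP+FP)
= 126/(126+38)
= 126/164 = 76.83%

76.83%


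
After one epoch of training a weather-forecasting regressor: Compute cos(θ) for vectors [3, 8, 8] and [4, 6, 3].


A·B = 3·4 + 8·6 + 8·3 = 84
‖A‖ = √137 = 11.7047, ‖B‖ = √61 = 7.8102
cos = 84/(√137·√61) = 84/√8357 = 0.9189

0.9189


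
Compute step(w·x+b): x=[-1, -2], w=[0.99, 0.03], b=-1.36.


z = (-1)·(0.99) + (-2)·(0.03) - 1.36
  = -2.41
step(z) = 0 (z<0)

0


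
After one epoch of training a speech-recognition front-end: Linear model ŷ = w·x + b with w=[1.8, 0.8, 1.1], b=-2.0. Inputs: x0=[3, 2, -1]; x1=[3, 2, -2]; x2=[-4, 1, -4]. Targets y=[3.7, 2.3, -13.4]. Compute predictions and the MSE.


ŷ0 = (1.8)·(3) + (0.8)·(2) + (1.1)·(-1) - 2.0 = 3.9
ŷ1 = (1.8)·(3) + (0.8)·(2) + (1.1)·(-2) - 2.0 = 2.8
ŷ2 = (1.8)·(-4) + (0.8)·(1) + (1.1)·(-4) - 2.0 = -12.8
errors² = [0.04, 0.25, 0.36]
MSE = 0.6500/3 = 0.2167

0.2167


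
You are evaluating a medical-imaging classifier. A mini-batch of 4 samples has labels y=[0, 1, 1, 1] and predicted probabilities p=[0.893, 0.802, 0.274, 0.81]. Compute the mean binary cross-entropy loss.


L[0] = -ln(1-0.893) = -ln(0.107) = 2.2349
L[1] = -ln(0.802) = 0.2206
L[2] = -ln(0.274) = 1.2946
L[3] = -ln(0.81) = 0.2107
mean = (2.2349 + 0.2206 + 1.2946 + 0.2107)/4 = 0.9902

0.9902


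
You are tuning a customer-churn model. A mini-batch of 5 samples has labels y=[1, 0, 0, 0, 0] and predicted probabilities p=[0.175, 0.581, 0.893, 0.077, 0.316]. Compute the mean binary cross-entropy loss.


L[0] = -ln(0.175) = 1.743
L[1] = -ln(1-0.581) = -ln(0.419) = 0.8699
L[2] = -ln(1-0.893) = -ln(0.107) = 2.2349
L[3] = -ln(1-0.077) = -ln(0.923) = 0.0801
L[4] = -ln(1-0.316) = -ln(0.684) = 0.3798
mean = (1.743 + 0.8699 + 2.2349 + 0.0801 + 0.3798)/5 = 1.0615

1.0615


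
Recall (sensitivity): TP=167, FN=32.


Recall = TP/(TP+FN)
= 167/(167+32)
= 167/199 = 83.92%

83.92%


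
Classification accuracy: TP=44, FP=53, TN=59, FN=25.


Accuracy = (TP+TN)/(TP+TN+FP+FN)
= (44+59)/(181)
= 103/181 = 56.91%

56.91%


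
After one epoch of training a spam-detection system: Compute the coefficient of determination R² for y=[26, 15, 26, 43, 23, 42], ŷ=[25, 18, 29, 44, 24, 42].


ȳ = 29.1667
SS_res = Σ(y-ŷ)² = 21
SS_tot = Σ(y-ȳ)² = 614.83
R² = 1 - SS_res/SS_tot = 1 - 0.0342 = 0.9658

0.9658


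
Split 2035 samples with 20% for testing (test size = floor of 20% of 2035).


Test = ⌊2035·20/100⌋ = 407
Train = 2035 - 407 = 1628

Train: 1628, Test: 407


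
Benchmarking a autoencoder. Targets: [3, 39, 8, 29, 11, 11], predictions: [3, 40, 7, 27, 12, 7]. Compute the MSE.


Squared errors: (3-3)²=0, (39-40)²=1, (8-7)²=1, (29-27)²=4, (11-12)²=1, (11-7)²=16
Sum = 23
MSE = 23/6 = 23/6

23/6


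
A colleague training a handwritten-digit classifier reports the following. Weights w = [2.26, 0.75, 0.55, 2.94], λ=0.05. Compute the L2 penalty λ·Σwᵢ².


‖w‖₂² = (2.26)² + (0.75)² + (0.55)² + (2.94)²
     = 5.1076 + 0.5625 + 0.3025 + 8.6436
     = 14.6162
λ·‖w‖₂² = 0.05·14.6162 = 0.73081

0.73081


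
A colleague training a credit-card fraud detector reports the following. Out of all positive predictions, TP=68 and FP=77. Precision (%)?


Precision = TP/(TP+FP)
= 68/(68+77)
= 68/145 = 46.9%

46.9%


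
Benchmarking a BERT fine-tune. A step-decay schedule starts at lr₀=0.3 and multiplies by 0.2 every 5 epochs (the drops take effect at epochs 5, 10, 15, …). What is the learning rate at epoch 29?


n_drops = ⌊29/5⌋ = 5
lr = 0.3·0.2^5 = 0.3·0.00032 = 0.000096

0.000096


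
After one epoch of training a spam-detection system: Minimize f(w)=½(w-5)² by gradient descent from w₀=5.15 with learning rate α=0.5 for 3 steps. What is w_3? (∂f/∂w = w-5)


step 1: grad = 5.15-5 = 0.15; w = 5.15 - 0.5·(0.15) = 5.075
step 2: grad = 5.075-5 = 0.075; w = 5.075 - 0.5·(0.075) = 5.0375
step 3: grad = 5.0375-5 = 0.0375; w = 5.0375 - 0.5·(0.0375) = 5.01875

5.01875


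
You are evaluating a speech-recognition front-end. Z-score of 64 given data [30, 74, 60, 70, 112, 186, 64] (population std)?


μ = 85.1429, σ = 46.8537
z = (64 - 85.1429)/46.8537 = -0.4513

-0.4513


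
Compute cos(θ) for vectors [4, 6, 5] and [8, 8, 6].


A·B = 4·8 + 6·8 + 5·6 = 110
‖A‖ = √77 = 8.775, ‖B‖ = √164 = 12.8062
cos = 110/(√77·√164) = 110/√12628 = 0.9789

0.9789


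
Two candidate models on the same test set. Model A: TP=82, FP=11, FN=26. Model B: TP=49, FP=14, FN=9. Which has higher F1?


Model A: P=82/93=0.8817, R=82/108=0.7593, F1=2PR/(P+R)=2TP/(2TP+FP+FN)=164/201=0.8159
Model B: P=49/63=0.7778, R=49/58=0.8448, F1=2PR/(P+R)=2TP/(2TP+FP+FN)=98/121=0.8099
0.8159 > 0.8099 → Model A

Model A


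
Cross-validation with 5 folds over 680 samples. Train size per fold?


Fold size = 680/5 = 136
Training per fold = 680 - 136 = 544

544


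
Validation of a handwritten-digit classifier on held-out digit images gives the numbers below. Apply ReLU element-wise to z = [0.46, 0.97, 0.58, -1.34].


ReLU(0.46) = max(0, 0.46) = 0.46
ReLU(0.97) = max(0, 0.97) = 0.97
ReLU(0.58) = max(0, 0.58) = 0.58
ReLU(-1.34) = max(0, -1.34) = 0.0
result = [0.46, 0.97, 0.58, 0.0]

[0.46, 0.97, 0.58, 0.0]


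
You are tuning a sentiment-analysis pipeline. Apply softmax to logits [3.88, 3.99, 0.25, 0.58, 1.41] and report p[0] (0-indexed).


Exponentials: e^3.88=48.4242, e^3.99=54.0549, e^0.25=1.284, e^0.58=1.786, e^1.41=4.096
Sum = 109.6451
Softmax = [0.4416, 0.493, 0.0117, 0.0163, 0.0374]
p[0] = 48.4242/109.6451 = 0.4416

0.4416


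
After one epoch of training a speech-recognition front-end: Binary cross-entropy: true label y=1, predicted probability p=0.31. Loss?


BCE = -[y·ln(p) + (1-y)·ln(1-p)]
= -1·ln(0.31) - 0
= -ln(0.31) = 1.1712

1.1712


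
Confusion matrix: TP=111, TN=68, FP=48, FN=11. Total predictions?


Total = TP + TN + FP + FN
= 111 + 68 + 48 + 11
= 238
(Predicted positive: 159, predicted negative: 79)

238


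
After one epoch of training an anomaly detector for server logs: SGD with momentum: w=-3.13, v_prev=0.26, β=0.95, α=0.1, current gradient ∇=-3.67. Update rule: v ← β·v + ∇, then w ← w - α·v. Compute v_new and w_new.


v_new = 0.95·0.26 - 3.67 = 0.247 - 3.67 = -3.423
w_new = -3.13 - 0.1·-3.423 = -3.13 + 0.3423 = -2.7877

v_new=-3.423, w_new=-2.7877


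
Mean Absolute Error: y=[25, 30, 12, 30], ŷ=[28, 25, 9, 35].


Absolute errors: |25-28|=3, |30-25|=5, |12-9|=3, |30-35|=5
Sum = 16
MAE = 16/4 = 4

4


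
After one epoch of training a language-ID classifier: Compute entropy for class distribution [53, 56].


Probabilities: [53/109, 56/109] ≈ [0.4862, 0.5138]
H = -((53/109)·log₂(53/109) + (56/109)·log₂(56/109))
  = 0.9995 bits

0.9995 bits


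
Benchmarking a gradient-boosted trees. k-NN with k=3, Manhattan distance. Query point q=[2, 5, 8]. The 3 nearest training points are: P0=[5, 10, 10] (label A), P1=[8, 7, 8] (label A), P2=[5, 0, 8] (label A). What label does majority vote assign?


d(q,P0) = 10  (label A)
d(q,P1) = 8  (label A)
d(q,P2) = 8  (label A)
Votes: A=3, B=0
Majority → A

A


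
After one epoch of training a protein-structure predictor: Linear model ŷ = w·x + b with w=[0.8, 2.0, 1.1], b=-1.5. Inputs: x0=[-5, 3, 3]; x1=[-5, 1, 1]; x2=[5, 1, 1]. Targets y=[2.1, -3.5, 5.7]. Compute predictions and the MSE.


ŷ0 = (0.8)·(-5) + (2.0)·(3) + (1.1)·(3) - 1.5 = 3.8
ŷ1 = (0.8)·(-5) + (2.0)·(1) + (1.1)·(1) - 1.5 = -2.4
ŷ2 = (0.8)·(5) + (2.0)·(1) + (1.1)·(1) - 1.5 = 5.6
errors² = [2.89, 1.21, 0.01]
MSE = 4.1100/3 = 1.37

1.37


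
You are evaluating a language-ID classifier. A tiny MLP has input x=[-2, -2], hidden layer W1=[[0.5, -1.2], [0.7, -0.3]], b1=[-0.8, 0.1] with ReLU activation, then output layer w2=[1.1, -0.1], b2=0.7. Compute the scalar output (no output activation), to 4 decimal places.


z1[0] = (0.5)·(-2) + (-1.2)·(-2) - 0.8 = 0.6
z1[1] = (0.7)·(-2) + (-0.3)·(-2) + 0.1 = -0.7
h = ReLU(z1) = [0.6, 0.0]
output = (1.1)·(0.6) + (-0.1)·(0.0) + 0.7 = 1.36

1.36


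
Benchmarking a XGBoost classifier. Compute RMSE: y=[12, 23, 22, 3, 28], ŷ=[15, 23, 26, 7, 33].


MSE = 66/5 = 13.2
RMSE = √(66/5) = 3.6332

3.6332


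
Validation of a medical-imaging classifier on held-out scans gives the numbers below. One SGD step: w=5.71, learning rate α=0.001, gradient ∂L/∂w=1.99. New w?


w_new = w - α·∇
= 5.71 - 0.001·1.99
= 5.71 - 0.00199
= 5.70801

5.70801


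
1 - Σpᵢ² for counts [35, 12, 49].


Probabilities: [35/96, 12/96, 49/96] ≈ [0.3646, 0.125, 0.5104]
Σpᵢ² = (1225 + 144 + 2401)/96² = 3770/9216
Gini = 1 - Σpᵢ² = 1 - 3770/9216 = 0.5909

0.5909


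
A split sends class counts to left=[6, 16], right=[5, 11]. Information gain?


Parent = [11, 27], H_parent = 0.868
H_left = 0.8454 (n=22), H_right = 0.896 (n=16)
H_children = (22/38)·0.8454 + (16/38)·0.896 = 0.8667
IG = 0.868 - 0.8667 = 0.0013

0.0013


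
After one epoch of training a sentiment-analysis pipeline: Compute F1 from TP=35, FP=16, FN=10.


Precision = 35/51 = 0.6863
Recall = 35/45 = 0.7778
F1 = 2·P·R/(P+R) = 2·TP/(2·TP+FP+FN) = 70/(70+16+10) = 70/96 = 0.7292

0.7292


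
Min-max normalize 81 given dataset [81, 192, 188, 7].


min=7, max=192
(81-7)/(192-7) = 74/185 = 0.4

0.4


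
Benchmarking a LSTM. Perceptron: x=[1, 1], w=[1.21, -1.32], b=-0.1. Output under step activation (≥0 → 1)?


z = (1)·(1.21) + (1)·(-1.32) - 0.1
  = -0.21
step(z) = 0 (z<0)

0


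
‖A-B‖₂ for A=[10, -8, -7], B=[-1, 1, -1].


d = √((10+ 1)² + (-8-1)² + (-7+ 1)²)
  = √(121 + 81 + 36)
  = √238 = 15.4272

15.4272


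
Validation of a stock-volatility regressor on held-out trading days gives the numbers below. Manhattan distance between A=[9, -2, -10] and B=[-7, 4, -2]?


d = |9+ 7| + |-2-4| + |-10+ 2|
  = 16 + 6 + 8
  = 30

30


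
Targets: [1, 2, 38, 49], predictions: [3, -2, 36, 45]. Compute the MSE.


Squared errors: (1-3)²=4, (2+ 2)²=16, (38-36)²=4, (49-45)²=16
Sum = 40
MSE = 40/4 = 10

10


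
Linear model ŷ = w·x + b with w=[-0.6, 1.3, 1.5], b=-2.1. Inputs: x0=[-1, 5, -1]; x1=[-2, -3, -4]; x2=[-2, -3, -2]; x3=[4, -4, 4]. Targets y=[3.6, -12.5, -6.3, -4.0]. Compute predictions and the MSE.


ŷ0 = (-0.6)·(-1) + (1.3)·(5) + (1.5)·(-1) - 2.1 = 3.5
ŷ1 = (-0.6)·(-2) + (1.3)·(-3) + (1.5)·(-4) - 2.1 = -10.8
ŷ2 = (-0.6)·(-2) + (1.3)·(-3) + (1.5)·(-2) - 2.1 = -7.8
ŷ3 = (-0.6)·(4) + (1.3)·(-4) + (1.5)·(4) - 2.1 = -3.7
errors² = [0.01, 2.89, 2.25, 0.09]
MSE = 5.2400/4 = 1.31

1.31


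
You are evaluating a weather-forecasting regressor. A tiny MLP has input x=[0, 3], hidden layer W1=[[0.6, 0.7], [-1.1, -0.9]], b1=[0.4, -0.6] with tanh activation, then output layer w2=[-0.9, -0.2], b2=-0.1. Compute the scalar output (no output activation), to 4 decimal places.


z1[0] = (0.6)·(0) + (0.7)·(3) + 0.4 = 2.5
z1[1] = (-1.1)·(0) + (-0.9)·(3) - 0.6 = -3.3
h = tanh(z1) = [0.9866, -0.9973]
output = (-0.9)·(0.9866) + (-0.2)·(-0.9973) - 0.1 = -0.7885

-0.7885


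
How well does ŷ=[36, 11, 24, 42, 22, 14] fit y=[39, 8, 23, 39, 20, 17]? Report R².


ȳ = 24.3333
SS_res = Σ(y-ŷ)² = 41
SS_tot = Σ(y-ȳ)² = 771.33
R² = 1 - SS_res/SS_tot = 1 - 0.0532 = 0.9468

0.9468


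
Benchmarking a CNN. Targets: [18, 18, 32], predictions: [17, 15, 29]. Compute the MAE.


Absolute errors: |18-17|=1, |18-15|=3, |32-29|=3
Sum = 7
MAE = 7/3 = 7/3

7/3


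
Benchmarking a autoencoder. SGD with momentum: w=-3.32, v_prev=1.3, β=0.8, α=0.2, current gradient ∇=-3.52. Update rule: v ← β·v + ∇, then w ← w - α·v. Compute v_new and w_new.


v_new = 0.8·1.3 - 3.52 = 1.04 - 3.52 = -2.48
w_new = -3.32 - 0.2·-2.48 = -3.32 + 0.496 = -2.824

v_new=-2.48, w_new=-2.824


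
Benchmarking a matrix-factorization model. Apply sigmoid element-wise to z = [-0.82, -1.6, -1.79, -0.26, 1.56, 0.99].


σ(-0.82) = 1/(1+e^0.82) = 0.3058
σ(-1.6) = 1/(1+e^1.6) = 0.168
σ(-1.79) = 1/(1+e^1.79) = 0.1431
σ(-0.26) = 1/(1+e^0.26) = 0.4354
σ(1.56) = 1/(1+e^-1.56) = 0.8264
σ(0.99) = 1/(1+e^-0.99) = 0.7291
result = [0.3058, 0.168, 0.1431, 0.4354, 0.8264, 0.7291]

[0.3058, 0.168, 0.1431, 0.4354, 0.8264, 0.7291]


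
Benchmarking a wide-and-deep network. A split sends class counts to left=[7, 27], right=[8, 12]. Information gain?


Parent = [15, 39], H_parent = 0.8524
H_left = 0.7335 (n=34), H_right = 0.971 (n=20)
H_children = (34/54)·0.7335 + (20/54)·0.971 = 0.8215
IG = 0.8524 - 0.8215 = 0.0309

0.0309


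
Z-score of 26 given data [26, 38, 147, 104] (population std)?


μ = 78.75, σ = 49.3426
z = (26 - 78.75)/49.3426 = -1.0691

-1.0691


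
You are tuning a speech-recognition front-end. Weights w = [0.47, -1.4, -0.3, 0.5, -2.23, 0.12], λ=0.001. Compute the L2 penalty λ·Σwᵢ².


‖w‖₂² = (0.47)² + (-1.4)² + (-0.3)² + (0.5)² + (-2.23)² + (0.12)²
     = 0.2209 + 1.96 + 0.09 + 0.25 + 4.9729 + 0.0144
     = 7.5082
λ·‖w‖₂² = 0.001·7.5082 = 0.007508

0.007508


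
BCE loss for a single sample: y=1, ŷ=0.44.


BCE = -[y·ln(p) + (1-y)·ln(1-p)]
= -1·ln(0.44) - 0
= -ln(0.44) = 0.821

0.821


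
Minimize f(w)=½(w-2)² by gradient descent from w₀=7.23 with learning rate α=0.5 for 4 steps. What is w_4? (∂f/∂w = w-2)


step 1: grad = 7.23-2 = 5.23; w = 7.23 - 0.5·(5.23) = 4.615
step 2: grad = 4.615-2 = 2.615; w = 4.615 - 0.5·(2.615) = 3.3075
step 3: grad = 3.3075-2 = 1.3075; w = 3.3075 - 0.5·(1.3075) = 2.65375
step 4: grad = 2.65375-2 = 0.65375; w = 2.65375 - 0.5·(0.65375) = 2.326875

2.326875


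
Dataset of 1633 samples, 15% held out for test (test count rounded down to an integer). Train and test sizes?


Test = ⌊1633·15/100⌋ = 244
Train = 1633 - 244 = 1389

Train: 1389, Test: 244


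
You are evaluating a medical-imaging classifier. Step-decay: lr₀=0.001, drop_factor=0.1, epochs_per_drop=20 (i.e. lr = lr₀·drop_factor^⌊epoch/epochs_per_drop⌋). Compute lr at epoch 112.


n_drops = ⌊112/20⌋ = 5
lr = 0.001·0.1^5 = 0.001·0.00001 = 0.00000001

0.00000001


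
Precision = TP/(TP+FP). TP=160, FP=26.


Precision = TP/(TP+FP)
= 160/(160+26)
= 160/186 = 86.02%

86.02%


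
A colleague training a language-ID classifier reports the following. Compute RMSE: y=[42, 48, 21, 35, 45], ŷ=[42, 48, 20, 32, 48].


MSE = 19/5 = 3.8
RMSE = √(19/5) = 1.9494

1.9494


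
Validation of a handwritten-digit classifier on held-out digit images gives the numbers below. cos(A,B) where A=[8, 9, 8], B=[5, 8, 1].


A·B = 8·5 + 9·8 + 8·1 = 120
‖A‖ = √209 = 14.4568, ‖B‖ = √90 = 9.4868
cos = 120/(√209·√90) = 120/√18810 = 0.875

0.875


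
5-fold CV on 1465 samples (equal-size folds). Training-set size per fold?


Fold size = 1465/5 = 293
Training per fold = 1465 - 293 = 1172

1172


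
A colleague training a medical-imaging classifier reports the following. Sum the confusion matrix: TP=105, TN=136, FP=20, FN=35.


Total = TP + TN + FP + FN
= 105 + 136 + 20 + 35
= 296
(Predicted positive: 125, predicted negative: 171)

296


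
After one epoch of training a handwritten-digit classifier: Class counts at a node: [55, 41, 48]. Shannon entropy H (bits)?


Probabilities: [55/144, 41/144, 48/144] ≈ [0.3819, 0.2847, 0.3333]
H = -((55/144)·log₂(55/144) + (41/144)·log₂(41/144) + (48/144)·log₂(48/144))
  = 1.5747 bits

1.5747 bits
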